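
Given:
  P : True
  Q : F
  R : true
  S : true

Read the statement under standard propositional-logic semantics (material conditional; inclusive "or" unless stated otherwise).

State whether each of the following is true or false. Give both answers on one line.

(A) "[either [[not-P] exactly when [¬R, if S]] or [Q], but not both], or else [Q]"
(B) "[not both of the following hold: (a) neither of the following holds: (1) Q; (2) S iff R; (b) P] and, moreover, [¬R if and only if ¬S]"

(A): This is ((¬P ↔ (S → ¬R)) ⊕ Q) ∨ Q.

¬P = ¬T = F
¬R = ¬T = F
S → ¬R = T → F = F
¬P ↔ (S → ¬R) = F ↔ F = T
(¬P ↔ (S → ¬R)) ⊕ Q = T ⊕ F = T
((¬P ↔ (S → ¬R)) ⊕ Q) ∨ Q = T ∨ F = T
So (A) is true.

(B): Formalization: ((Q ↓ (S ↔ R)) ↑ P) ∧ (¬R ↔ ¬S)

S ↔ R = T ↔ T = T
Q ↓ (S ↔ R) = F ↓ T = F
(Q ↓ (S ↔ R)) ↑ P = F ↑ T = T
¬R = ¬T = F
¬S = ¬T = F
¬R ↔ ¬S = F ↔ F = T
((Q ↓ (S ↔ R)) ↑ P) ∧ (¬R ↔ ¬S) = T ∧ T = T
So (B) is true.

(A) T, (B) T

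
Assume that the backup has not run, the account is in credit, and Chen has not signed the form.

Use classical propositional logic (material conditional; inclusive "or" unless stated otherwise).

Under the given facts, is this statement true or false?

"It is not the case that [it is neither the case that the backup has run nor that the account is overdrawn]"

Let R = "the backup has run" (False), Q = "the account is overdrawn" (False).
Formalization: not (R nor Q)

R nor Q = False nor False = True
not (R nor Q) = not True = False

false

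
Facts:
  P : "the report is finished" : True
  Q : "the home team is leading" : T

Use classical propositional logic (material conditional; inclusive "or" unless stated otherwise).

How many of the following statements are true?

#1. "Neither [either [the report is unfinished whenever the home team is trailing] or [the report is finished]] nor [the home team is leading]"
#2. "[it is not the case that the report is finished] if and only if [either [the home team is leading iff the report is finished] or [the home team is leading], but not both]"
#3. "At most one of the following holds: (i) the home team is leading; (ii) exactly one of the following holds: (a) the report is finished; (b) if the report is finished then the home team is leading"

2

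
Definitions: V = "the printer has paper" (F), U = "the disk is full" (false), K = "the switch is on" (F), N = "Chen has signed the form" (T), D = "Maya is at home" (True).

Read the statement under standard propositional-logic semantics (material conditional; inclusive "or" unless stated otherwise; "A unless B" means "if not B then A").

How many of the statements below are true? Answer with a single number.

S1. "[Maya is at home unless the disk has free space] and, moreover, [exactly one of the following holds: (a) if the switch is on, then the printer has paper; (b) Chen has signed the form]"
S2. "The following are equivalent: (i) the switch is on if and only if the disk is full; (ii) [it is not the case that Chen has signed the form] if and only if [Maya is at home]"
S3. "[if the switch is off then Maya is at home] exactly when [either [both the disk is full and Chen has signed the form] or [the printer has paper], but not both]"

0

S1: In symbols: (D | ~U) & ((K -> V) xor N)

~U = ~F = T
D | ~U = T | T = T
K -> V = F -> F = T
(K -> V) xor N = T xor T = F
(D | ~U) & ((K -> V) xor N) = T & F = F
So S1 is false.

S2: This is (K <-> U) <-> (~N <-> D).

K <-> U = F <-> F = T
~N = ~T = F
~N <-> D = F <-> T = F
(K <-> U) <-> (~N <-> D) = T <-> F = F
So S2 is false.

S3: In symbols: (~K -> D) <-> ((U & N) xor V)

~K = ~F = T
~K -> D = T -> T = T
U & N = F & T = F
(U & N) xor V = F xor F = F
(~K -> D) <-> ((U & N) xor V) = T <-> F = F
So S3 is false.

Count: 0.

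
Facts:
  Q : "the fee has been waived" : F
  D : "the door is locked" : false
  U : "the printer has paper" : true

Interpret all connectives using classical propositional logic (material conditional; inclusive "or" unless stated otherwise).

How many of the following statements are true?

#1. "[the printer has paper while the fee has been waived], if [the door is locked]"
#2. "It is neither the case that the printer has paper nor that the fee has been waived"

1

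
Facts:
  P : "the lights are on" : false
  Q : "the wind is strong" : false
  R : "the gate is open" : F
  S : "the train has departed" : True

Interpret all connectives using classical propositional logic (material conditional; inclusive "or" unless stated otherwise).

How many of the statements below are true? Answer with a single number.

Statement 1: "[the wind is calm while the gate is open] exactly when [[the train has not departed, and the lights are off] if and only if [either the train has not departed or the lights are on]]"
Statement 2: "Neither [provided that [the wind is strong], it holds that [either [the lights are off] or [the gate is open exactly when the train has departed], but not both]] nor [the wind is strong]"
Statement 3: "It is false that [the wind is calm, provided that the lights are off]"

Statement 1: This is (~Q & R) <-> ((~S & ~P) <-> (~S | P)).

~Q = ~F = T
~Q & R = T & F = F
~S = ~T = F
~P = ~F = T
~S & ~P = F & T = F
~S = ~T = F
~S | P = F | F = F
(~S & ~P) <-> (~S | P) = F <-> F = T
(~Q & R) <-> ((~S & ~P) <-> (~S | P)) = F <-> T = F
Hence Statement 1 is false.

Statement 2: In symbols: (Q -> (~P xor (R <-> S))) nor Q

~P = ~F = T
R <-> S = F <-> T = F
~P xor (R <-> S) = T xor F = T
Q -> (~P xor (R <-> S)) = F -> T = T
(Q -> (~P xor (R <-> S))) nor Q = T nor F = F
Thus Statement 2 is false.

Statement 3: Parsed as ~(~P -> ~Q)

~P = ~F = T
~Q = ~F = T
~P -> ~Q = T -> T = T
~(~P -> ~Q) = ~T = F
Hence Statement 3 is false.

True statements: 0 (none).

0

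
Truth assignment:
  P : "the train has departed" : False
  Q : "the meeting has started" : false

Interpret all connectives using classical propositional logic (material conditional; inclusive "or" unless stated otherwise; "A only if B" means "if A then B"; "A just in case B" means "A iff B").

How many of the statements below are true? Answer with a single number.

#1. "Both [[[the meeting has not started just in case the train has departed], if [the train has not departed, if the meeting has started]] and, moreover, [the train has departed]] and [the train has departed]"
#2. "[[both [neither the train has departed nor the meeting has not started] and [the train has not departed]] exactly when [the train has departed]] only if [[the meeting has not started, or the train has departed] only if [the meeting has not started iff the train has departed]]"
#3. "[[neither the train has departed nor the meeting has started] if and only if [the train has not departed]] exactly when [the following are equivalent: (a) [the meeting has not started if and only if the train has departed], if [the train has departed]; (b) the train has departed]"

0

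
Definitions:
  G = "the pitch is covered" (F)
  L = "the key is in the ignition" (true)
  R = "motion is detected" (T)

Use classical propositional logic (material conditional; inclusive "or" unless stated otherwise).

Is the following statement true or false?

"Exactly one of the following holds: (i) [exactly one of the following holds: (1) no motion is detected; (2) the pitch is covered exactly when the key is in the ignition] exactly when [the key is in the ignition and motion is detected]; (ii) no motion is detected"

False.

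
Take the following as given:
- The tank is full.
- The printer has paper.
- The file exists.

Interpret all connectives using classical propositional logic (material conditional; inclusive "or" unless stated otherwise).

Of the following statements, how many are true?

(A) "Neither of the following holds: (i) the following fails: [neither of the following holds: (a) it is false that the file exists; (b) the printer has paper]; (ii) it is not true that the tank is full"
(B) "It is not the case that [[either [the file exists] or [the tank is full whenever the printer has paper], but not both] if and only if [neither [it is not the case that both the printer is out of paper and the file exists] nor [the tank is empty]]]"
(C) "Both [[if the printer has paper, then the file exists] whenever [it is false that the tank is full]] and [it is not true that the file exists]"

Let R = "the file exists" (T), Q = "the printer has paper" (T), P = "the tank is full" (T).

(A): Parsed as ~(~R nor Q) nor ~P

~R = ~T = F
~R nor Q = F nor T = F
~(~R nor Q) = ~F = T
~P = ~T = F
~(~R nor Q) nor ~P = T nor F = F
Thus (A) is false.

(B): This is ~((R xor (Q -> P)) <-> ((~Q nand R) nor ~P)).

Q -> P = T -> T = T
R xor (Q -> P) = T xor T = F
~Q = ~T = F
~Q nand R = F nand T = T
~P = ~T = F
(~Q nand R) nor ~P = T nor F = F
(R xor (Q -> P)) <-> ((~Q nand R) nor ~P) = F <-> F = T
~((R xor (Q -> P)) <-> ((~Q nand R) nor ~P)) = ~T = F
Hence (B) is false.

(C): This is (~P -> (Q -> R)) & ~R.

~P = ~T = F
Q -> R = T -> T = T
~P -> (Q -> R) = F -> T = T
~R = ~T = F
(~P -> (Q -> R)) & ~R = T & F = F
So (C) is false.

0 of the 3 statements are true (none).

0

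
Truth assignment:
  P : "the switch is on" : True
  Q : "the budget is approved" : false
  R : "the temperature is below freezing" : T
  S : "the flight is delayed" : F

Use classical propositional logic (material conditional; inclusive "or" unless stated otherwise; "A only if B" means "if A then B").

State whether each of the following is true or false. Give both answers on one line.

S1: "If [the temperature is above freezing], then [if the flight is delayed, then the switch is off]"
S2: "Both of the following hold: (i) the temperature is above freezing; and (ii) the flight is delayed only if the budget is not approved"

S1: Parsed as ¬R → (S → ¬P)

¬R = ¬T = F
¬P = ¬T = F
S → ¬P = F → F = T
¬R → (S → ¬P) = F → T = T
Thus S1 is true.

S2: This is ¬R ∧ (S → ¬Q).

¬R = ¬T = F
¬Q = ¬F = T
S → ¬Q = F → T = T
¬R ∧ (S → ¬Q) = F ∧ T = F
Thus S2 is false.

S1 True, S2 False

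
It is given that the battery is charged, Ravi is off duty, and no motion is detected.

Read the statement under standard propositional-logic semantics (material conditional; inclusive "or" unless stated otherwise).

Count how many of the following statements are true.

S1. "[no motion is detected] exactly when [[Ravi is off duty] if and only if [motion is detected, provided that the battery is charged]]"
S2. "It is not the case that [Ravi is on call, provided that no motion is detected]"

1

Let R = "motion is detected" (F), Q = "Ravi is on call" (F), P = "the battery is charged" (T).

S1: This is ¬R ↔ (¬Q ↔ (P → R)).

¬R = ¬F = T
¬Q = ¬F = T
P → R = T → F = F
¬Q ↔ (P → R) = T ↔ F = F
¬R ↔ (¬Q ↔ (P → R)) = T ↔ F = F
So S1 is false.

S2: In symbols: ¬(¬R → Q)

¬R = ¬F = T
¬R → Q = T → F = F
¬(¬R → Q) = ¬F = T
So S2 is true.

Count: 1.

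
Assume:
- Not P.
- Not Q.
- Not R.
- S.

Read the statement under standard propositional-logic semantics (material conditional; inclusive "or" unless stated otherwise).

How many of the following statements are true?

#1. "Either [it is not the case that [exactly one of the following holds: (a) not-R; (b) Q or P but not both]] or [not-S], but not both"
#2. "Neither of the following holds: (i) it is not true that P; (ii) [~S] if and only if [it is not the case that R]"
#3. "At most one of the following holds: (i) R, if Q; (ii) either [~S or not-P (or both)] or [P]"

#1: In symbols: ~(~R xor (Q xor P)) xor ~S

~R = ~F = T
Q xor P = F xor F = F
~R xor (Q xor P) = T xor F = T
~(~R xor (Q xor P)) = ~T = F
~S = ~T = F
~(~R xor (Q xor P)) xor ~S = F xor F = F
Hence #1 is false.

#2: Formalization: ~P nor (~S <-> ~R)

~P = ~F = T
~S = ~T = F
~R = ~F = T
~S <-> ~R = F <-> T = F
~P nor (~S <-> ~R) = T nor F = F
Hence #2 is false.

#3: Parsed as (Q -> R) nand ((~S | ~P) | P)

Q -> R = F -> F = T
~S = ~T = F
~P = ~F = T
~S | ~P = F | T = T
(~S | ~P) | P = T | F = T
(Q -> R) nand ((~S | ~P) | P) = T nand T = F
So #3 is false.

Count: 0.

0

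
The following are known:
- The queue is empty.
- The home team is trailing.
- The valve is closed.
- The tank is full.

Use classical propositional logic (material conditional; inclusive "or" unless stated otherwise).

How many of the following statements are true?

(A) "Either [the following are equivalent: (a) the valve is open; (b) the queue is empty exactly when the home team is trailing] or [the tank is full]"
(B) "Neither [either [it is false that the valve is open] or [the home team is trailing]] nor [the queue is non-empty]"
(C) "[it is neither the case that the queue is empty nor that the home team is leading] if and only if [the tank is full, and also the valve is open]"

2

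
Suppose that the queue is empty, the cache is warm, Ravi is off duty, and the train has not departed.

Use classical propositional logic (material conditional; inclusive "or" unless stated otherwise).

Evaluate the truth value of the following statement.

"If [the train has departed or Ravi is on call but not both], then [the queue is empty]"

Let S = "the train has departed" (F), R = "Ravi is on call" (F), P = "the queue is empty" (T).
Parsed as (S xor R) -> P

S xor R = F xor F = F
(S xor R) -> P = F -> T = T

True.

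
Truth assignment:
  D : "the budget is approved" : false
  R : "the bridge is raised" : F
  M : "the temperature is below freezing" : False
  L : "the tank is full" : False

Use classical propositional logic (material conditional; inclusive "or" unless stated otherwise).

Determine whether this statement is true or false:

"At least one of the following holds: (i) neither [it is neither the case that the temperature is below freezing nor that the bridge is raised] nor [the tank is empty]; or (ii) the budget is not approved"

The statement is true.

Values: M=F, R=F, L=F, D=F.
Formalization: ((M ↓ R) ↓ ¬L) ∨ ¬D

M ↓ R = F ↓ F = T
¬L = ¬F = T
(M ↓ R) ↓ ¬L = T ↓ T = F
¬D = ¬F = T
((M ↓ R) ↓ ¬L) ∨ ¬D = F ∨ T = T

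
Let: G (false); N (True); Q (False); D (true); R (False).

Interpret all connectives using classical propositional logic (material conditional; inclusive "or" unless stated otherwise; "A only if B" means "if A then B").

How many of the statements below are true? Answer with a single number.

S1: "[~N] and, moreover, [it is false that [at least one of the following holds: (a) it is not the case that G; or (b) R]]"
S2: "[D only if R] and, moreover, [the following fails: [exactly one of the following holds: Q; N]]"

0

S1: Formalization: not N and not (not G or R)

not N = not True = False
not G = not False = True
not G or R = True or False = True
not (not G or R) = not True = False
not N and not (not G or R) = False and False = False
Thus S1 is false.

S2: Parsed as (D -> R) and not (Q xor N)

D -> R = True -> False = False
Q xor N = False xor True = True
not (Q xor N) = not True = False
(D -> R) and not (Q xor N) = False and False = False
Hence S2 is false.

Count: 0.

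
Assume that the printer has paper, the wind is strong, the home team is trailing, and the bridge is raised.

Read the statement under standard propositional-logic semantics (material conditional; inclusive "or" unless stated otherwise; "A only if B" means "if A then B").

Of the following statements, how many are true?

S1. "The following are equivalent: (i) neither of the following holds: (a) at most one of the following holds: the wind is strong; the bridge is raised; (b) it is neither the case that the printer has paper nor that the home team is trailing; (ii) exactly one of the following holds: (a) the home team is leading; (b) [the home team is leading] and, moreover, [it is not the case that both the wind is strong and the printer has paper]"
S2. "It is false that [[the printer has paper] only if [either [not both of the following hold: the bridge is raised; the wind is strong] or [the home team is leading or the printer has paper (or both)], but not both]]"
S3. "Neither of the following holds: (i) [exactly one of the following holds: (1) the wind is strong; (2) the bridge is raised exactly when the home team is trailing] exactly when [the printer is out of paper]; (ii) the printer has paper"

Let Q = "the wind is strong" (T), S = "the bridge is raised" (T), P = "the printer has paper" (T), R = "the home team is leading" (F).

S1: This is ((Q ↑ S) ↓ (P ↓ ¬R)) ↔ (R ⊕ (R ∧ (Q ↑ P))).

Q ↑ S = T ↑ T = F
¬R = ¬F = T
P ↓ ¬R = T ↓ T = F
(Q ↑ S) ↓ (P ↓ ¬R) = F ↓ F = T
Q ↑ P = T ↑ T = F
R ∧ (Q ↑ P) = F ∧ F = F
R ⊕ (R ∧ (Q ↑ P)) = F ⊕ F = F
((Q ↑ S) ↓ (P ↓ ¬R)) ↔ (R ⊕ (R ∧ (Q ↑ P))) = T ↔ F = F
Thus S1 is false.

S2: Formalization: ¬(P → ((S ↑ Q) ⊕ (R ∨ P)))

S ↑ Q = T ↑ T = F
R ∨ P = F ∨ T = T
(S ↑ Q) ⊕ (R ∨ P) = F ⊕ T = T
P → ((S ↑ Q) ⊕ (R ∨ P)) = T → T = T
¬(P → ((S ↑ Q) ⊕ (R ∨ P))) = ¬T = F
So S2 is false.

S3: This is ((Q ⊕ (S ↔ ¬R)) ↔ ¬P) ↓ P.

¬R = ¬F = T
S ↔ ¬R = T ↔ T = T
Q ⊕ (S ↔ ¬R) = T ⊕ T = F
¬P = ¬T = F
(Q ⊕ (S ↔ ¬R)) ↔ ¬P = F ↔ F = T
((Q ⊕ (S ↔ ¬R)) ↔ ¬P) ↓ P = T ↓ T = F
Hence S3 is false.

0 of the 3 statements are true (none).

0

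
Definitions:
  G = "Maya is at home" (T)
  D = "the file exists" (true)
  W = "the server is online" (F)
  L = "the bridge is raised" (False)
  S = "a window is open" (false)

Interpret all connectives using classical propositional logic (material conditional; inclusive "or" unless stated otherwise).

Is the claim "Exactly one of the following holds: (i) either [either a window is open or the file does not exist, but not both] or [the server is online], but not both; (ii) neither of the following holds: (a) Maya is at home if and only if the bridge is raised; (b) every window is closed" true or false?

False.

Values: S=F, D=T, W=F, G=T, L=F.
Parsed as ((S ⊕ ¬D) ⊕ W) ⊕ ((G ↔ L) ↓ ¬S)

¬D = ¬T = F
S ⊕ ¬D = F ⊕ F = F
(S ⊕ ¬D) ⊕ W = F ⊕ F = F
G ↔ L = T ↔ F = F
¬S = ¬F = T
(G ↔ L) ↓ ¬S = F ↓ T = F
((S ⊕ ¬D) ⊕ W) ⊕ ((G ↔ L) ↓ ¬S) = F ⊕ F = F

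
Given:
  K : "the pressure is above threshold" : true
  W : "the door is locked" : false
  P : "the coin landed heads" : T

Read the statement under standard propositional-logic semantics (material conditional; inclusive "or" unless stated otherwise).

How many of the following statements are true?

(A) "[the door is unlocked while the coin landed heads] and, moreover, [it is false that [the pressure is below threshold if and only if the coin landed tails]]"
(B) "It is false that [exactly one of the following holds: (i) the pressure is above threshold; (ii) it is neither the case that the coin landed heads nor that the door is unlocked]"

(A): In symbols: (¬W ∧ P) ∧ ¬(¬K ↔ ¬P)

¬W = ¬F = T
¬W ∧ P = T ∧ T = T
¬K = ¬T = F
¬P = ¬T = F
¬K ↔ ¬P = F ↔ F = T
¬(¬K ↔ ¬P) = ¬T = F
(¬W ∧ P) ∧ ¬(¬K ↔ ¬P) = T ∧ F = F
Thus (A) is false.

(B): Formalization: ¬(K ⊕ (P ↓ ¬W))

¬W = ¬F = T
P ↓ ¬W = T ↓ T = F
K ⊕ (P ↓ ¬W) = T ⊕ F = T
¬(K ⊕ (P ↓ ¬W)) = ¬T = F
So (B) is false.

True statements: 0 (none).

0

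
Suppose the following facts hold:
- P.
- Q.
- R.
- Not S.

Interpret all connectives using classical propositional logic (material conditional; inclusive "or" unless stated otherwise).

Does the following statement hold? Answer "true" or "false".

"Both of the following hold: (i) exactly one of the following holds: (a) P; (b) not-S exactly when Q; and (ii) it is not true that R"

False

This is (P xor (~S <-> Q)) & ~R.

~S = ~F = T
~S <-> Q = T <-> T = T
P xor (~S <-> Q) = T xor T = F
~R = ~T = F
(P xor (~S <-> Q)) & ~R = F & F = F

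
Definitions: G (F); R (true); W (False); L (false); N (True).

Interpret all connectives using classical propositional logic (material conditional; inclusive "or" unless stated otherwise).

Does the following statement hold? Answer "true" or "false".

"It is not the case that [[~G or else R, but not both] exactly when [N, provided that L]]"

Values: G=False, R=True, L=False, N=True.
Parsed as not ((not G xor R) iff (L -> N))

not G = not False = True
not G xor R = True xor True = False
L -> N = False -> True = True
(not G xor R) iff (L -> N) = False iff True = False
not ((not G xor R) iff (L -> N)) = not False = True

true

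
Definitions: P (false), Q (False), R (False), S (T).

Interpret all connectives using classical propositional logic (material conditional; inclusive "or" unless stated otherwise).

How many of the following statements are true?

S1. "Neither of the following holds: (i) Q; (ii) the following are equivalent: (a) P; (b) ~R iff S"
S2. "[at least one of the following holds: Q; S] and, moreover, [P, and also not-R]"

1

S1: This is Q ↓ (P ↔ (¬R ↔ S)).

¬R = ¬F = T
¬R ↔ S = T ↔ T = T
P ↔ (¬R ↔ S) = F ↔ T = F
Q ↓ (P ↔ (¬R ↔ S)) = F ↓ F = T
Thus S1 is true.

S2: This is (Q ∨ S) ∧ (P ∧ ¬R).

Q ∨ S = F ∨ T = T
¬R = ¬F = T
P ∧ ¬R = F ∧ T = F
(Q ∨ S) ∧ (P ∧ ¬R) = T ∧ F = F
Thus S2 is false.

1 of the 2 statements is true (S1).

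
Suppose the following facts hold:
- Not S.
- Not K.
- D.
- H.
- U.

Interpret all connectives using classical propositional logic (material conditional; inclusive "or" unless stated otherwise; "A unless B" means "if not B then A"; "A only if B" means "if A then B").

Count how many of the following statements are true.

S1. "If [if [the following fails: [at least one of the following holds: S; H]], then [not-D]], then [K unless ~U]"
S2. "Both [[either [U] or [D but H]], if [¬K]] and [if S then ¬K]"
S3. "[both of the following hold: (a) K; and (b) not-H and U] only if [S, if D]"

2

S1: Formalization: (¬(S ∨ H) → ¬D) → (K ∨ ¬U)

S ∨ H = F ∨ T = T
¬(S ∨ H) = ¬T = F
¬D = ¬T = F
¬(S ∨ H) → ¬D = F → F = T
¬U = ¬T = F
K ∨ ¬U = F ∨ F = F
(¬(S ∨ H) → ¬D) → (K ∨ ¬U) = T → F = F
Hence S1 is false.

S2: This is (¬K → (U ∨ (D ∧ H))) ∧ (S → ¬K).

¬K = ¬F = T
D ∧ H = T ∧ T = T
U ∨ (D ∧ H) = T ∨ T = T
¬K → (U ∨ (D ∧ H)) = T → T = T
¬K = ¬F = T
S → ¬K = F → T = T
(¬K → (U ∨ (D ∧ H))) ∧ (S → ¬K) = T ∧ T = T
So S2 is true.

S3: This is (K ∧ (¬H ∧ U)) → (D → S).

¬H = ¬T = F
¬H ∧ U = F ∧ T = F
K ∧ (¬H ∧ U) = F ∧ F = F
D → S = T → F = F
(K ∧ (¬H ∧ U)) → (D → S) = F → F = T
Thus S3 is true.

Count: 2.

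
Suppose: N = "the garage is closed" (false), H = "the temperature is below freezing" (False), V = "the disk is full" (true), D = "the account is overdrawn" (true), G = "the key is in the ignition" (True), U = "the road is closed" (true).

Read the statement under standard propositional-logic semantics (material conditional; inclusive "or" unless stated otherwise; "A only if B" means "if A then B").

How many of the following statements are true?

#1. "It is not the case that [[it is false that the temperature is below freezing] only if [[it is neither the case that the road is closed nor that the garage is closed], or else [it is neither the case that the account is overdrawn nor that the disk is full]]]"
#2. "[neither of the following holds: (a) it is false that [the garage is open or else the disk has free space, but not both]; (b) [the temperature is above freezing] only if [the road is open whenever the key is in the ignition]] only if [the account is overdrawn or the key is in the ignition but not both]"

#1: This is ¬(¬H → ((U ↓ N) ∨ (D ↓ V))).

¬H = ¬F = T
U ↓ N = T ↓ F = F
D ↓ V = T ↓ T = F
(U ↓ N) ∨ (D ↓ V) = F ∨ F = F
¬H → ((U ↓ N) ∨ (D ↓ V)) = T → F = F
¬(¬H → ((U ↓ N) ∨ (D ↓ V))) = ¬F = T
Hence #1 is true.

#2: In symbols: (¬(¬N ⊕ ¬V) ↓ (¬H → (G → ¬U))) → (D ⊕ G)

¬N = ¬F = T
¬V = ¬T = F
¬N ⊕ ¬V = T ⊕ F = T
¬(¬N ⊕ ¬V) = ¬T = F
¬H = ¬F = T
¬U = ¬T = F
G → ¬U = T → F = F
¬H → (G → ¬U) = T → F = F
¬(¬N ⊕ ¬V) ↓ (¬H → (G → ¬U)) = F ↓ F = T
D ⊕ G = T ⊕ T = F
(¬(¬N ⊕ ¬V) ↓ (¬H → (G → ¬U))) → (D ⊕ G) = T → F = F
Hence #2 is false.

Count: 1.

1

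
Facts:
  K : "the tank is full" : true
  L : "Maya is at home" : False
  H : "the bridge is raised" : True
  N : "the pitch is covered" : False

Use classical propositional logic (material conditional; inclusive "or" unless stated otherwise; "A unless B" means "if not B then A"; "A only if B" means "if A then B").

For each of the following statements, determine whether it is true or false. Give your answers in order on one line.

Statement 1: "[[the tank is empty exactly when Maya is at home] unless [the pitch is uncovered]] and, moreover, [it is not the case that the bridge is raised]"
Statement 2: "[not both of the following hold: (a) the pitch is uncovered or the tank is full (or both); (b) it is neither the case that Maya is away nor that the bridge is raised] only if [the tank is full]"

Statement 1: Parsed as ((¬K ↔ L) ∨ ¬N) ∧ ¬H

¬K = ¬T = F
¬K ↔ L = F ↔ F = T
¬N = ¬F = T
(¬K ↔ L) ∨ ¬N = T ∨ T = T
¬H = ¬T = F
((¬K ↔ L) ∨ ¬N) ∧ ¬H = T ∧ F = F
Hence Statement 1 is false.

Statement 2: Parsed as ((¬N ∨ K) ↑ (¬L ↓ H)) → K

¬N = ¬F = T
¬N ∨ K = T ∨ T = T
¬L = ¬F = T
¬L ↓ H = T ↓ T = F
(¬N ∨ K) ↑ (¬L ↓ H) = T ↑ F = T
((¬N ∨ K) ↑ (¬L ↓ H)) → K = T → T = T
So Statement 2 is true.

Statement 1 False / Statement 2 True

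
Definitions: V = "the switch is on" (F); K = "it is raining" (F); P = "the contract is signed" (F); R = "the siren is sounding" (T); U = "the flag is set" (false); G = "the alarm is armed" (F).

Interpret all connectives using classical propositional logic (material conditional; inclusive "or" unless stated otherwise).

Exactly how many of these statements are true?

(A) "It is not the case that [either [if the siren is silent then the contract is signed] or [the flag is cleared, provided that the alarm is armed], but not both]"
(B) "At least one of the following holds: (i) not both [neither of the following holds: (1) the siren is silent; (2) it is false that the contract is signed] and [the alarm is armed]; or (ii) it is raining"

2

(A): Parsed as ~((~R -> P) xor (G -> ~U))

~R = ~T = F
~R -> P = F -> F = T
~U = ~F = T
G -> ~U = F -> T = T
(~R -> P) xor (G -> ~U) = T xor T = F
~((~R -> P) xor (G -> ~U)) = ~F = T
Thus (A) is true.

(B): In symbols: ((~R nor ~P) nand G) | K

~R = ~T = F
~P = ~F = T
~R nor ~P = F nor T = F
(~R nor ~P) nand G = F nand F = T
((~R nor ~P) nand G) | K = T | F = T
So (B) is true.

2 of the 2 statements are true ((A), (B)).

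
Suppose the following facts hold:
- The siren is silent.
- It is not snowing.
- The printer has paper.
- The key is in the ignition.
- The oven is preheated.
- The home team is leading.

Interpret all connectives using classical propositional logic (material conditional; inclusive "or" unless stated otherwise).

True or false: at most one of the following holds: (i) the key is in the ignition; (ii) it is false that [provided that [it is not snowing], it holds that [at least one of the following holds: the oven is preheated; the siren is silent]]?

True

Let S = "the key is in the ignition" (True), Q = "it is snowing" (False), U = "the oven is preheated" (True), P = "the siren is sounding" (False).
In symbols: S nand not (not Q -> (U or not P))

not Q = not False = True
not P = not False = True
U or not P = True or True = True
not Q -> (U or not P) = True -> True = True
not (not Q -> (U or not P)) = not True = False
S nand not (not Q -> (U or not P)) = True nand False = True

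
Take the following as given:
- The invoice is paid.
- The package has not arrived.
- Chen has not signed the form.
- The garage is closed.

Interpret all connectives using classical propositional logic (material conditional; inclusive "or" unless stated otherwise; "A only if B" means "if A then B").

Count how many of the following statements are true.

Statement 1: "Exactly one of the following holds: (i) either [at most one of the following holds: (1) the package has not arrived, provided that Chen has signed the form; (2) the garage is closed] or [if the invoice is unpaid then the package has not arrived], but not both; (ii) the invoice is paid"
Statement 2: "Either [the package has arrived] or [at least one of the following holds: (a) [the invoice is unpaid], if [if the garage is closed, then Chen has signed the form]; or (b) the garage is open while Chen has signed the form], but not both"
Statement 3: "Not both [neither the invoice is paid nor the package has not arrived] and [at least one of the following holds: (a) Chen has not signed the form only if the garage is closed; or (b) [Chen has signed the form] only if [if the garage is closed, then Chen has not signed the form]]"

2

Let S = "Chen has signed the form" (F), R = "the package has arrived" (F), H = "the garage is closed" (T), K = "the invoice is paid" (T).

Statement 1: In symbols: (((S → ¬R) ↑ H) ⊕ (¬K → ¬R)) ⊕ K

¬R = ¬F = T
S → ¬R = F → T = T
(S → ¬R) ↑ H = T ↑ T = F
¬K = ¬T = F
¬R = ¬F = T
¬K → ¬R = F → T = T
((S → ¬R) ↑ H) ⊕ (¬K → ¬R) = F ⊕ T = T
(((S → ¬R) ↑ H) ⊕ (¬K → ¬R)) ⊕ K = T ⊕ T = F
Hence Statement 1 is false.

Statement 2: Formalization: R ⊕ (((H → S) → ¬K) ∨ (¬H ∧ S))

H → S = T → F = F
¬K = ¬T = F
(H → S) → ¬K = F → F = T
¬H = ¬T = F
¬H ∧ S = F ∧ F = F
((H → S) → ¬K) ∨ (¬H ∧ S) = T ∨ F = T
R ⊕ (((H → S) → ¬K) ∨ (¬H ∧ S)) = F ⊕ T = T
Thus Statement 2 is true.

Statement 3: In symbols: (K ↓ ¬R) ↑ ((¬S → H) ∨ (S → (H → ¬S)))

¬R = ¬F = T
K ↓ ¬R = T ↓ T = F
¬S = ¬F = T
¬S → H = T → T = T
¬S = ¬F = T
H → ¬S = T → T = T
S → (H → ¬S) = F → T = T
(¬S → H) ∨ (S → (H → ¬S)) = T ∨ T = T
(K ↓ ¬R) ↑ ((¬S → H) ∨ (S → (H → ¬S))) = F ↑ T = T
Hence Statement 3 is true.

2 of the 3 statements are true (Statement 2, Statement 3).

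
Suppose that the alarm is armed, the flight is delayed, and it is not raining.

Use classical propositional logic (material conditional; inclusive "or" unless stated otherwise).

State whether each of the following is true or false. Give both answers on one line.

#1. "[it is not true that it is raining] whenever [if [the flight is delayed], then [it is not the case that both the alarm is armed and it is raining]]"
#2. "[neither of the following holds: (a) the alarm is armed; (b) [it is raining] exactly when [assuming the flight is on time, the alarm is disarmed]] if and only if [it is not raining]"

Let Q = "the flight is delayed" (T), P = "the alarm is armed" (T), R = "it is raining" (F).

#1: Parsed as (Q -> (P nand R)) -> ~R

P nand R = T nand F = T
Q -> (P nand R) = T -> T = T
~R = ~F = T
(Q -> (P nand R)) -> ~R = T -> T = T
So #1 is true.

#2: This is (P nor (R <-> (~Q -> ~P))) <-> ~R.

~Q = ~T = F
~P = ~T = F
~Q -> ~P = F -> F = T
R <-> (~Q -> ~P) = F <-> T = F
P nor (R <-> (~Q -> ~P)) = T nor F = F
~R = ~F = T
(P nor (R <-> (~Q -> ~P))) <-> ~R = F <-> T = F
Thus #2 is false.

#1 true / #2 false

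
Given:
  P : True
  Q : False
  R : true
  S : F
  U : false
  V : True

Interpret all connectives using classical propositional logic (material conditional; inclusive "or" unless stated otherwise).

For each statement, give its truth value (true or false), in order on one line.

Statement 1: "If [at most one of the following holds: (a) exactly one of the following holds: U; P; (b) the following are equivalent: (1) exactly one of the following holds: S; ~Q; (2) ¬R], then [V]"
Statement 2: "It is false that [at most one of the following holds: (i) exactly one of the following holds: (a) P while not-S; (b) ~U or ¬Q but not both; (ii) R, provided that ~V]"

Statement 1: Formalization: ((U ⊕ P) ↑ ((S ⊕ ¬Q) ↔ ¬R)) → V

U ⊕ P = F ⊕ T = T
¬Q = ¬F = T
S ⊕ ¬Q = F ⊕ T = T
¬R = ¬T = F
(S ⊕ ¬Q) ↔ ¬R = T ↔ F = F
(U ⊕ P) ↑ ((S ⊕ ¬Q) ↔ ¬R) = T ↑ F = T
((U ⊕ P) ↑ ((S ⊕ ¬Q) ↔ ¬R)) → V = T → T = T
Hence Statement 1 is true.

Statement 2: Parsed as ¬(((P ∧ ¬S) ⊕ (¬U ⊕ ¬Q)) ↑ (¬V → R))

¬S = ¬F = T
P ∧ ¬S = T ∧ T = T
¬U = ¬F = T
¬Q = ¬F = T
¬U ⊕ ¬Q = T ⊕ T = F
(P ∧ ¬S) ⊕ (¬U ⊕ ¬Q) = T ⊕ F = T
¬V = ¬T = F
¬V → R = F → T = T
((P ∧ ¬S) ⊕ (¬U ⊕ ¬Q)) ↑ (¬V → R) = T ↑ T = F
¬(((P ∧ ¬S) ⊕ (¬U ⊕ ¬Q)) ↑ (¬V → R)) = ¬F = T
Thus Statement 2 is true.

Statement 1 T / Statement 2 T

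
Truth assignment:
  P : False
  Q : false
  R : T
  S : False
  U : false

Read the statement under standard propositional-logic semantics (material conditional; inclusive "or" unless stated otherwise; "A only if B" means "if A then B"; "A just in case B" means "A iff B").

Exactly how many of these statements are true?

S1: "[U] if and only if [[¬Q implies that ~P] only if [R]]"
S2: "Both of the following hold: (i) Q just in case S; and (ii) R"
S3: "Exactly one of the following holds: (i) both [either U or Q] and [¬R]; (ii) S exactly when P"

S1: Parsed as U <-> ((~Q -> ~P) -> R)

~Q = ~F = T
~P = ~F = T
~Q -> ~P = T -> T = T
(~Q -> ~P) -> R = T -> T = T
U <-> ((~Q -> ~P) -> R) = F <-> T = F
Hence S1 is false.

S2: Formalization: (Q <-> S) & R

Q <-> S = F <-> F = T
(Q <-> S) & R = T & T = T
Hence S2 is true.

S3: This is ((U | Q) & ~R) xor (S <-> P).

U | Q = F | F = F
~R = ~T = F
(U | Q) & ~R = F & F = F
S <-> P = F <-> F = T
((U | Q) & ~R) xor (S <-> P) = F xor T = T
Thus S3 is true.

True statements: 2 (S2, S3).

2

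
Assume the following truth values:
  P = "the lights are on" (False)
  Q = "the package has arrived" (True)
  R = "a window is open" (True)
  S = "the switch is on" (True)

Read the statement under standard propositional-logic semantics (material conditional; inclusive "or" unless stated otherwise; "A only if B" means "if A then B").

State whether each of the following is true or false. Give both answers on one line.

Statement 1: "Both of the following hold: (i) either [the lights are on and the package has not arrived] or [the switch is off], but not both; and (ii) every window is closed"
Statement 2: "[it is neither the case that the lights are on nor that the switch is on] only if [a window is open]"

Statement 1 F; Statement 2 T

Statement 1: Formalization: ((P and not Q) xor not S) and not R

not Q = not True = False
P and not Q = False and False = False
not S = not True = False
(P and not Q) xor not S = False xor False = False
not R = not True = False
((P and not Q) xor not S) and not R = False and False = False
So Statement 1 is false.

Statement 2: In symbols: (P nor S) -> R

P nor S = False nor True = False
(P nor S) -> R = False -> True = True
Thus Statement 2 is true.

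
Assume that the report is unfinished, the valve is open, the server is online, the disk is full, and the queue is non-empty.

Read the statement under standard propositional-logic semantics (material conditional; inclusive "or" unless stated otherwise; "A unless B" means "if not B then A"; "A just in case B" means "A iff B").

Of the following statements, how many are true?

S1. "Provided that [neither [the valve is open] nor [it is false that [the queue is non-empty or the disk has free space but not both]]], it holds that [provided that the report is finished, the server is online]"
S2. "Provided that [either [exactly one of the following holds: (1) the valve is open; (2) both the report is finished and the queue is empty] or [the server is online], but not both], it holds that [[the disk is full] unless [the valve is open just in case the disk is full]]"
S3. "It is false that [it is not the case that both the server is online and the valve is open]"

3

Let Q = "the valve is open" (True), U = "the queue is empty" (False), S = "the disk is full" (True), P = "the report is finished" (False), R = "the server is online" (True).

S1: This is (Q nor not (not U xor not S)) -> (P -> R).

not U = not False = True
not S = not True = False
not U xor not S = True xor False = True
not (not U xor not S) = not True = False
Q nor not (not U xor not S) = True nor False = False
P -> R = False -> True = True
(Q nor not (not U xor not S)) -> (P -> R) = False -> True = True
Thus S1 is true.

S2: In symbols: ((Q xor (P and U)) xor R) -> (S or (Q iff S))

P and U = False and False = False
Q xor (P and U) = True xor False = True
(Q xor (P and U)) xor R = True xor True = False
Q iff S = True iff True = True
S or (Q iff S) = True or True = True
((Q xor (P and U)) xor R) -> (S or (Q iff S)) = False -> True = True
Hence S2 is true.

S3: This is not (R nand Q).

R nand Q = True nand True = False
not (R nand Q) = not False = True
Hence S3 is true.

Count: 3.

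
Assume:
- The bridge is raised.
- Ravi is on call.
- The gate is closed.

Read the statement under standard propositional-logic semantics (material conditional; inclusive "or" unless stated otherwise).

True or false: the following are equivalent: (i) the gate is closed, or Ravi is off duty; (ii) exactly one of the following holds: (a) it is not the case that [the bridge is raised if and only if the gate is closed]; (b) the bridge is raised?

true

Let R = "the gate is open" (F), Q = "Ravi is on call" (T), P = "the bridge is raised" (T).
In symbols: (~R | ~Q) <-> (~(P <-> ~R) xor P)

~R = ~F = T
~Q = ~T = F
~R | ~Q = T | F = T
~R = ~F = T
P <-> ~R = T <-> T = T
~(P <-> ~R) = ~T = F
~(P <-> ~R) xor P = F xor T = T
(~R | ~Q) <-> (~(P <-> ~R) xor P) = T <-> T = T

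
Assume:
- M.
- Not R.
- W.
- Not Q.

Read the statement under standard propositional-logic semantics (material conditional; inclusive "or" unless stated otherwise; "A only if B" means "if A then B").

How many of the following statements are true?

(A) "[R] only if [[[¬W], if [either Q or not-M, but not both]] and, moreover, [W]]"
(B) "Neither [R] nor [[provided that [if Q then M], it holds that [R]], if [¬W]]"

1

(A): In symbols: R -> (((Q xor not M) -> not W) and W)

not M = not True = False
Q xor not M = False xor False = False
not W = not True = False
(Q xor not M) -> not W = False -> False = True
((Q xor not M) -> not W) and W = True and True = True
R -> (((Q xor not M) -> not W) and W) = False -> True = True
Hence (A) is true.

(B): In symbols: R nor (not W -> ((Q -> M) -> R))

not W = not True = False
Q -> M = False -> True = True
(Q -> M) -> R = True -> False = False
not W -> ((Q -> M) -> R) = False -> False = True
R nor (not W -> ((Q -> M) -> R)) = False nor True = False
Hence (B) is false.

1 of the 2 statements is true ((A)).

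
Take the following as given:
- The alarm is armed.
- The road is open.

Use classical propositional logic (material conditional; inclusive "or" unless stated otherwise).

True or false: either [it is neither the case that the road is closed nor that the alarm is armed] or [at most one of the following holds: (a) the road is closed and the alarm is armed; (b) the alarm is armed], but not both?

Let G = "the road is closed" (F), W = "the alarm is armed" (T).
Formalization: (G nor W) xor ((G & W) nand W)

G nor W = F nor T = F
G & W = F & T = F
(G & W) nand W = F nand T = T
(G nor W) xor ((G & W) nand W) = F xor T = T

true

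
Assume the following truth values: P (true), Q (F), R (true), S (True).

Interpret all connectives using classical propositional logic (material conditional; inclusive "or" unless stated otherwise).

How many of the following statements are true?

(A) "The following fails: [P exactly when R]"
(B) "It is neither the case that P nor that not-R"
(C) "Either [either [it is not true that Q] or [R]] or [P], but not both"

0

(A): This is ¬(P ↔ R).

P ↔ R = T ↔ T = T
¬(P ↔ R) = ¬T = F
Thus (A) is false.

(B): This is P ↓ ¬R.

¬R = ¬T = F
P ↓ ¬R = T ↓ F = F
Thus (B) is false.

(C): In symbols: (¬Q ∨ R) ⊕ P

¬Q = ¬F = T
¬Q ∨ R = T ∨ T = T
(¬Q ∨ R) ⊕ P = T ⊕ T = F
Hence (C) is false.

Count: 0.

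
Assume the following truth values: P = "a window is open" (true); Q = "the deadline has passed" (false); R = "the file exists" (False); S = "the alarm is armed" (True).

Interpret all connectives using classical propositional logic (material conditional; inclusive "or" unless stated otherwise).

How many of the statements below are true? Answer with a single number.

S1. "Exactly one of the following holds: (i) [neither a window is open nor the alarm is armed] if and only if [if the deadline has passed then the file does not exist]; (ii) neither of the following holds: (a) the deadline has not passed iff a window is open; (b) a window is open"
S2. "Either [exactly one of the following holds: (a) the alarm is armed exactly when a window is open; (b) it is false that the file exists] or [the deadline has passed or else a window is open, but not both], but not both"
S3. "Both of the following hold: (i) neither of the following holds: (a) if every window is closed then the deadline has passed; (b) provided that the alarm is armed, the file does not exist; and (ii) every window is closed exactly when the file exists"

1

S1: In symbols: ((P ↓ S) ↔ (Q → ¬R)) ⊕ ((¬Q ↔ P) ↓ P)

P ↓ S = T ↓ T = F
¬R = ¬F = T
Q → ¬R = F → T = T
(P ↓ S) ↔ (Q → ¬R) = F ↔ T = F
¬Q = ¬F = T
¬Q ↔ P = T ↔ T = T
(¬Q ↔ P) ↓ P = T ↓ T = F
((P ↓ S) ↔ (Q → ¬R)) ⊕ ((¬Q ↔ P) ↓ P) = F ⊕ F = F
Thus S1 is false.

S2: In symbols: ((S ↔ P) ⊕ ¬R) ⊕ (Q ⊕ P)

S ↔ P = T ↔ T = T
¬R = ¬F = T
(S ↔ P) ⊕ ¬R = T ⊕ T = F
Q ⊕ P = F ⊕ T = T
((S ↔ P) ⊕ ¬R) ⊕ (Q ⊕ P) = F ⊕ T = T
Hence S2 is true.

S3: This is ((¬P → Q) ↓ (S → ¬R)) ∧ (¬P ↔ R).

¬P = ¬T = F
¬P → Q = F → F = T
¬R = ¬F = T
S → ¬R = T → T = T
(¬P → Q) ↓ (S → ¬R) = T ↓ T = F
¬P = ¬T = F
¬P ↔ R = F ↔ F = T
((¬P → Q) ↓ (S → ¬R)) ∧ (¬P ↔ R) = F ∧ T = F
Hence S3 is false.

1 of the 3 statements is true (S2).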